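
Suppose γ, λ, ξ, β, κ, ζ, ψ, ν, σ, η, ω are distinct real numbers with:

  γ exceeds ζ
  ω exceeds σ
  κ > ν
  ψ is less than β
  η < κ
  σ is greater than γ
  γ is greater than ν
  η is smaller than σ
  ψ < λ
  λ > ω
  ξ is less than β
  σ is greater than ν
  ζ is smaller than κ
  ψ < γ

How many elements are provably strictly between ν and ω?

2

The relations place ν below ω. An element lies strictly between them when it is forced above ν and also forced below ω.
Above ν: {γ, κ, σ, λ}. Below ω: {η, ψ, ζ, γ, σ}.
Intersection: {γ, σ} — 2.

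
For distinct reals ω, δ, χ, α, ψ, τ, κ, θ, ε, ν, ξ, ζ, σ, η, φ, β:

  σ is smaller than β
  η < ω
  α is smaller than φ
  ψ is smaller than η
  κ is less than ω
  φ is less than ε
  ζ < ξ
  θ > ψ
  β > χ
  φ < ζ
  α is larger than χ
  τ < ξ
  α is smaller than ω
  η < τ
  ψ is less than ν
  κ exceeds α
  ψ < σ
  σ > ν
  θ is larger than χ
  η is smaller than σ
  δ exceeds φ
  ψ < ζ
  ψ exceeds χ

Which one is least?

α is not least since χ < α; φ is not least since α < φ; κ is not least since α < κ; ψ is not least since χ < ψ; θ is not least since χ < θ; ν is not least since ψ < ν; η is not least since ψ < η; ω is not least since α < ω; τ is not least since η < τ; ζ is not least since φ < ζ; ε is not least since φ < ε; ξ is not least since ζ < ξ; σ is not least since η < σ; β is not least since χ < β; δ is not least since φ < δ.
Only χ has nothing below it, so χ is the least.

χ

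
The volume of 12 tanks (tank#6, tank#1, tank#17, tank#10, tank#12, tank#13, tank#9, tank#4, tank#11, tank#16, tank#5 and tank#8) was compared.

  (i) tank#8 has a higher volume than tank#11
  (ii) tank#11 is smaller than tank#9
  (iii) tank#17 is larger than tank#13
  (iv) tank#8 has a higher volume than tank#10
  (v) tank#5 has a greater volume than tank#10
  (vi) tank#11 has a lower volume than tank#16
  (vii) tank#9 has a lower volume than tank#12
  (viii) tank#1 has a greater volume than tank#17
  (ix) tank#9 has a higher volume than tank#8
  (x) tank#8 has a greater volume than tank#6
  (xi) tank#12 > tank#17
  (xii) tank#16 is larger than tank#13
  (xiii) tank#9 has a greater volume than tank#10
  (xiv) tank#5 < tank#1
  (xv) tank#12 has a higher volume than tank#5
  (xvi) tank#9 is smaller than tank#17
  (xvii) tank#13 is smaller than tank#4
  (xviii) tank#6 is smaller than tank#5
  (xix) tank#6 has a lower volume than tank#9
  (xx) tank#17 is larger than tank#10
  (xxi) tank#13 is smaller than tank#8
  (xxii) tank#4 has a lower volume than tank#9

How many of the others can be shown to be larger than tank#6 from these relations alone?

6

From tank#6 the given relations immediately reach tank#8, tank#5, tank#9.
From those, tank#17, tank#1, tank#12 — 6 in total.
No other element is forced above tank#6 by the given relations, so the count is 6.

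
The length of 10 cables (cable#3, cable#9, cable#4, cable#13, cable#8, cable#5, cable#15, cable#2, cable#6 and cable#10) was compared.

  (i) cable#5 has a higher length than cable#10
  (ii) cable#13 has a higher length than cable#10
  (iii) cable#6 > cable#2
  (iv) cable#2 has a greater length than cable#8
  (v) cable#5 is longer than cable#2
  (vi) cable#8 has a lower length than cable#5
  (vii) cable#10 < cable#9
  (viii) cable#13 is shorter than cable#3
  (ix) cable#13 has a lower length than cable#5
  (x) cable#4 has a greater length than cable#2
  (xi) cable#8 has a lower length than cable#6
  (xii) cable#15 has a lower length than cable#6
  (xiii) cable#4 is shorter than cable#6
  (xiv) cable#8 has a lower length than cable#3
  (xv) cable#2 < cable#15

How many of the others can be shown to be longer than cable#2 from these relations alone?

Directly above cable#2: cable#4, cable#5, cable#15, cable#6.
No other element is forced above cable#2 by the given relations, so the count is 4.

4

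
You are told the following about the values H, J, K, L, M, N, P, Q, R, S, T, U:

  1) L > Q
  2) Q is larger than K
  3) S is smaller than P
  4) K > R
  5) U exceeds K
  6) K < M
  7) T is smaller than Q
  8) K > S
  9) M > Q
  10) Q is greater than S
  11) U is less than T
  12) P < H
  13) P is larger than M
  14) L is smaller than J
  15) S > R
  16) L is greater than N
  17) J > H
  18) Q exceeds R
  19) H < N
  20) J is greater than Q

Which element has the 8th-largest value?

T

Piecing the relations together gives one ordering: R < S < K < U < T < Q < M < P < H < N < L < J.
Counting 8 from the largest end gives T.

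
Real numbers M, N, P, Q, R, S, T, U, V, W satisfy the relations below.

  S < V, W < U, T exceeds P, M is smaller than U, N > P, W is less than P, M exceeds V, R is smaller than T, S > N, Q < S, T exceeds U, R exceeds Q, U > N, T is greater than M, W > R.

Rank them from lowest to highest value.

Q < R < W < P < N < S < V < M < U < T

Each adjacent pair is fixed by a given relation: Q < R; R < W; W < P; P < N; N < S; S < V; V < M; M < U; U < T. Chaining them end to end gives the full order.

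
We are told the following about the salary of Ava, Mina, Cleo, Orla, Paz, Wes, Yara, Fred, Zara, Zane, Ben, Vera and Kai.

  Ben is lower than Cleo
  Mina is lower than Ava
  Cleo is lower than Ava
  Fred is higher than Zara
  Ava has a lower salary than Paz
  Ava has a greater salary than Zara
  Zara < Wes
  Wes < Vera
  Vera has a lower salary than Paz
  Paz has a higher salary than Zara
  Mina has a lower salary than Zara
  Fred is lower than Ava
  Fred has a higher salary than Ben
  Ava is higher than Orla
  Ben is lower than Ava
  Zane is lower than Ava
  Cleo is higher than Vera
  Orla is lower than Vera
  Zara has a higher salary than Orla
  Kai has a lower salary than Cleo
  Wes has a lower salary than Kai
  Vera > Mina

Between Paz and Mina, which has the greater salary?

Paz

Mina < Zara < Wes < Vera < Cleo < Ava < Paz, by transitivity through Zara, Wes, Vera, Cleo, Ava.
So Mina < Paz; Paz is the higher of the two.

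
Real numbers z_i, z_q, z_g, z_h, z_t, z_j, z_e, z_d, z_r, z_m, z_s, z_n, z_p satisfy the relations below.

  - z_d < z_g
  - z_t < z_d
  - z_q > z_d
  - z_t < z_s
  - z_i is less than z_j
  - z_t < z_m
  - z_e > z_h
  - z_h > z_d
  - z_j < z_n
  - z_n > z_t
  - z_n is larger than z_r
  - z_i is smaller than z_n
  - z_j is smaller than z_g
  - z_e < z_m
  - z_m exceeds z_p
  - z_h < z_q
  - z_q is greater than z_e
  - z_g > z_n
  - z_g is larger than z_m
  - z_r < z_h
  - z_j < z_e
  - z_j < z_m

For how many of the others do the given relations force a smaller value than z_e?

Directly below z_e: z_j, z_h.
One step further: z_i, z_d, z_r (5 so far).
One step further: z_t (6 so far).
Nothing else is reachable below z_e; 6 in all.

6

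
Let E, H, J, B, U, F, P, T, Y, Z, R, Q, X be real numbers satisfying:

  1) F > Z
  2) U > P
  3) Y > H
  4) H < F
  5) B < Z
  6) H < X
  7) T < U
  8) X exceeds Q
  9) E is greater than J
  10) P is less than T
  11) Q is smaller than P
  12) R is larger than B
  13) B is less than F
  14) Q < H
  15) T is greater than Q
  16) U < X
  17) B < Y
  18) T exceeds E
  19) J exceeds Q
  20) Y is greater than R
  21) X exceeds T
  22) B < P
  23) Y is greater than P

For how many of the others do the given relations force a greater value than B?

Directly above B: P, Z, R, Y, F.
One step further: T, U (7 so far).
One step further: X (8 so far).
No other element is forced above B by the given relations, so the count is 8.

8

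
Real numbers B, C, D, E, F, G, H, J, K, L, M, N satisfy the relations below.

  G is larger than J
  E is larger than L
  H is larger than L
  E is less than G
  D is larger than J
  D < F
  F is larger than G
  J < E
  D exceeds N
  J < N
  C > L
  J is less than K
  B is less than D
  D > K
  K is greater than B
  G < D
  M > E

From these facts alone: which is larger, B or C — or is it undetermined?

Following every chain through B: above B we get K, D, F.
C is not reached, and no chain runs the other way from C to B.
So the given relations leave the order of B and C undetermined.

undetermined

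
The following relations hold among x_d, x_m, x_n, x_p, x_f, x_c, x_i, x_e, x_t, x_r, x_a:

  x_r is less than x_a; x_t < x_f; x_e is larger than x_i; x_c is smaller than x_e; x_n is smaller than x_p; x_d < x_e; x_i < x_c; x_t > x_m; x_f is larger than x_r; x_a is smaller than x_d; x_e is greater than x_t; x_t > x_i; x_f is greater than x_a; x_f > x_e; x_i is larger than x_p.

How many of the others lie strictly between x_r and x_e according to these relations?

2

Chaining upward from x_r reaches: x_a, x_d, x_f.
Chaining downward from x_e reaches: x_a, x_n, x_p, x_m, x_i, x_t, x_c, x_d.
Strictly between x_r and x_e are those in both lists: x_a, x_d — 2 elements.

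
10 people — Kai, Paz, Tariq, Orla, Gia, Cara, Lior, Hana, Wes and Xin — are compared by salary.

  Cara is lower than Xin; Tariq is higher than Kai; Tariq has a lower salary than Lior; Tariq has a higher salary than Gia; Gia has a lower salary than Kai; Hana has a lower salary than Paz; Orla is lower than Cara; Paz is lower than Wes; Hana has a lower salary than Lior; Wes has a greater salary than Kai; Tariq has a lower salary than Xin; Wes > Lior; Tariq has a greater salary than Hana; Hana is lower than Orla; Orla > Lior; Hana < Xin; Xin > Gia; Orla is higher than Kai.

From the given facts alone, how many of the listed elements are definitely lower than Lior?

4

Directly below Lior: Hana, Tariq.
One step further: Gia, Kai (4 so far).
Nothing else is reachable below Lior; 4 in all.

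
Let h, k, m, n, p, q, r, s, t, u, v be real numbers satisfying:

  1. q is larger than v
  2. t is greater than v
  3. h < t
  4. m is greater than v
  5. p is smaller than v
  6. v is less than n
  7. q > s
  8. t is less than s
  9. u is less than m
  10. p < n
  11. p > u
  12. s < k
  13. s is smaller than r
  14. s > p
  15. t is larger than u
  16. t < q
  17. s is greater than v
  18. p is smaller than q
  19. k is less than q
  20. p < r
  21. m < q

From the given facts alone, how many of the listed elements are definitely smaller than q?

Directly below q: p, v, t, s, m, k.
One step further: u, h (8 so far).
No other element is forced below q by the given relations, so the count is 8.

8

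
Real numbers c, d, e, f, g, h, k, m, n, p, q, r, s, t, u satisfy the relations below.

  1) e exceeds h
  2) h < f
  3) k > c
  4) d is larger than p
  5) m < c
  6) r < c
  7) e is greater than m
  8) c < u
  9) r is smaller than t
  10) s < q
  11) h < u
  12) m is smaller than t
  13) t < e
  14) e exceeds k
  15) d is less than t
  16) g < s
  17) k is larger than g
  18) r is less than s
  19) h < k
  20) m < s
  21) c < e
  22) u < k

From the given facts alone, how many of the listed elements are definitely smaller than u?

4

The elements the relations force below u are h, r, m, c — no chain reaches any other.
That is 4.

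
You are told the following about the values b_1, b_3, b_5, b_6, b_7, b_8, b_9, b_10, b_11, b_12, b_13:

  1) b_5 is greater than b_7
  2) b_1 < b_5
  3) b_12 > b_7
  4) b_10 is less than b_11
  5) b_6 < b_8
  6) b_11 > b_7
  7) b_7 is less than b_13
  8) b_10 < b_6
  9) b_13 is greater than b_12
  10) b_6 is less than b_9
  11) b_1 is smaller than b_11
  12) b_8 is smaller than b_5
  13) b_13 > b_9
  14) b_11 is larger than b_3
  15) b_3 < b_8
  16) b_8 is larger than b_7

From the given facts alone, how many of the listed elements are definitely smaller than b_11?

Directly below b_11: b_3, b_7, b_10, b_1.
No other element is forced below b_11 by the given relations, so the count is 4.

4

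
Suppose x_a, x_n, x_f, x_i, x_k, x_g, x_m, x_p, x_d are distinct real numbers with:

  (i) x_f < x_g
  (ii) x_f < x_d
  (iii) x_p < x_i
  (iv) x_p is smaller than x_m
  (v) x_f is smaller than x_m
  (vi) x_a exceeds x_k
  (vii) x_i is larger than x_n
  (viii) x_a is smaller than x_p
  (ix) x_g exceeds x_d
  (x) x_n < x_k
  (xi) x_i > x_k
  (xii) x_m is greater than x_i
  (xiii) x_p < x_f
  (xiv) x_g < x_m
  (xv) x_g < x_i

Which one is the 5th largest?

The consecutive relations fix a unique order: x_n < x_k < x_a < x_p < x_f < x_d < x_g < x_i < x_m.
Counting 5 from the largest end gives x_f.

x_f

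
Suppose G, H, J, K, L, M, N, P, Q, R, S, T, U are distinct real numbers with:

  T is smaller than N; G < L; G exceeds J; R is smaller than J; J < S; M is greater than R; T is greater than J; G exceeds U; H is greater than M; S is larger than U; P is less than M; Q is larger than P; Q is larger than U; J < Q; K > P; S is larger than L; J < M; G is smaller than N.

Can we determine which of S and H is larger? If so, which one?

undetermined

Following every chain through H: below H we get R, P, J, M.
S is not reached, and no chain runs the other way from S to H.
So the given relations leave the order of H and S undetermined.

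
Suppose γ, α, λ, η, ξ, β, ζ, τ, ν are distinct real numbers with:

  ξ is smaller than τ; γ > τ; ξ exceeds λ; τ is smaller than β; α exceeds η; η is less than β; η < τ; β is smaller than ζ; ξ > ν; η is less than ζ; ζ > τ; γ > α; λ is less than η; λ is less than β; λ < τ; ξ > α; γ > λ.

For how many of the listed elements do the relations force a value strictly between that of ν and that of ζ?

3

The relations place ν below ζ. An element lies strictly between them when it is forced above ν and also forced below ζ.
Above ν: {ξ, τ, γ, β}. Below ζ: {λ, η, α, ξ, τ, β}.
Intersection: {ξ, τ, β} — 3.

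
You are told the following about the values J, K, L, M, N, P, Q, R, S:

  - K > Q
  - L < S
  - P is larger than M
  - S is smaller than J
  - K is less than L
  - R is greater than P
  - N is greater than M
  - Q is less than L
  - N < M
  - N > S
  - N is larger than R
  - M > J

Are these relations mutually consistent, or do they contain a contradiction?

inconsistent

We have N < M stated directly, yet also M < P < R < N by chaining the others — so M < N. Contradiction.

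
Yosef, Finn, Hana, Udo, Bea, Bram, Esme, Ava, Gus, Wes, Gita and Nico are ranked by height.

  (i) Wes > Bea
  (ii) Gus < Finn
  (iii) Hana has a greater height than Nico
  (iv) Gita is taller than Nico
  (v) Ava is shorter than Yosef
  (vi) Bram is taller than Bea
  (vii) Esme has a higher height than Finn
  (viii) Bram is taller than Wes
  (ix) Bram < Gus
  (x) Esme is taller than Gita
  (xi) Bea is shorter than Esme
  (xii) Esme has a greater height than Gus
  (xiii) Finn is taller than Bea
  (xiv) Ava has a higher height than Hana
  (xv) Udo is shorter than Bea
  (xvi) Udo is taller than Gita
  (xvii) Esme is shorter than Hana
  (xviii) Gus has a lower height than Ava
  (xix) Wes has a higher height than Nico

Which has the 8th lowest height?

Finn

Piecing the relations together gives one ordering: Nico < Gita < Udo < Bea < Wes < Bram < Gus < Finn < Esme < Hana < Ava < Yosef.
Counting 8 from the smallest end gives Finn.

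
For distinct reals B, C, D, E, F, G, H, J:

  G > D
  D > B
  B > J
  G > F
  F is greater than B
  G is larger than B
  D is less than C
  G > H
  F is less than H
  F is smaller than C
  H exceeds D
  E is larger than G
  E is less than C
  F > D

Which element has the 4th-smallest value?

F

Piecing the relations together gives one ordering: J < B < D < F < H < G < E < C.
Counting 4 from the smallest end gives F.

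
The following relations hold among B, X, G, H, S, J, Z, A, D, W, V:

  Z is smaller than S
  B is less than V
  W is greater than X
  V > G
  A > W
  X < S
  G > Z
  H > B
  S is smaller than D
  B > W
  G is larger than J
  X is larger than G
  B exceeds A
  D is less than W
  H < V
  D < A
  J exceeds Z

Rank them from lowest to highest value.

Z < J < G < X < S < D < W < A < B < H < V

Each adjacent pair is fixed by a given relation: Z < J; J < G; G < X; X < S; S < D; D < W; W < A; A < B; B < H; H < V. Chaining them end to end gives the full order.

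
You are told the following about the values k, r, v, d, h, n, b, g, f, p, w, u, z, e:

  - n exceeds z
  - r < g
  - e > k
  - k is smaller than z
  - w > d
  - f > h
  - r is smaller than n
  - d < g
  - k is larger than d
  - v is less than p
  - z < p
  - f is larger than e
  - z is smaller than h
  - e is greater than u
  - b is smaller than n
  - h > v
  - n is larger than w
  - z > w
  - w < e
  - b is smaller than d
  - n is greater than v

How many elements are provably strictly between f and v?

1

Chaining upward from v reaches: h, n, p.
Chaining downward from f reaches: b, d, u, w, k, z, h, e.
Strictly between v and f are those in both lists: h — 1 element.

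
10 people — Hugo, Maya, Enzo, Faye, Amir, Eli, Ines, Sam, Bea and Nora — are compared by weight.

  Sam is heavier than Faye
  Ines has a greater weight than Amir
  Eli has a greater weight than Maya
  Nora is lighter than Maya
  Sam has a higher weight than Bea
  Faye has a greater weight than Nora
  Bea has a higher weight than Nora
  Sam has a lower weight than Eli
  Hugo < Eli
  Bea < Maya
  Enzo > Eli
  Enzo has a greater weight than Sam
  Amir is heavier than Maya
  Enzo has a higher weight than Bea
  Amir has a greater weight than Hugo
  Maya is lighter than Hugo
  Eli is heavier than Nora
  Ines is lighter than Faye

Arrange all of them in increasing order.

Nora < Bea < Maya < Hugo < Amir < Ines < Faye < Sam < Eli < Enzo

The consecutive links are each given: Nora < Bea; Bea < Maya; Maya < Hugo; Hugo < Amir; Amir < Ines; Ines < Faye; Faye < Sam; Sam < Eli; Eli < Enzo.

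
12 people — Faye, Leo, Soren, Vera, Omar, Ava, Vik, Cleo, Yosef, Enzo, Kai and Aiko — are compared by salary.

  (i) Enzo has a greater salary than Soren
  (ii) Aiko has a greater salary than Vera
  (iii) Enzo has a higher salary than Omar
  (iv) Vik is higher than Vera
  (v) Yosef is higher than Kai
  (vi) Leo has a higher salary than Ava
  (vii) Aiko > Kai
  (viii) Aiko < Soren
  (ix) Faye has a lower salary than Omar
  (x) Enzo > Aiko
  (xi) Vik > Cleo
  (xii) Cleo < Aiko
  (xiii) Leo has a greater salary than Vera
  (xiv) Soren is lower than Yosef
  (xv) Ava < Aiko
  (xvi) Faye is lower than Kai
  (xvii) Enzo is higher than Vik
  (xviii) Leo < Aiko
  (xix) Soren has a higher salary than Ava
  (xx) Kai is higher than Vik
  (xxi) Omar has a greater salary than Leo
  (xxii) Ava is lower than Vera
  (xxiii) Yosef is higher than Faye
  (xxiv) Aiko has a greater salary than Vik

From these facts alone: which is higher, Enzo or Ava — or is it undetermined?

Enzo

The relevant relations are Ava < Vera; Vera < Vik; Vik < Kai; Kai < Aiko; Aiko < Soren; Soren < Enzo.
Together: Ava < Vera < Vik < Kai < Aiko < Soren < Enzo.
So Enzo is higher.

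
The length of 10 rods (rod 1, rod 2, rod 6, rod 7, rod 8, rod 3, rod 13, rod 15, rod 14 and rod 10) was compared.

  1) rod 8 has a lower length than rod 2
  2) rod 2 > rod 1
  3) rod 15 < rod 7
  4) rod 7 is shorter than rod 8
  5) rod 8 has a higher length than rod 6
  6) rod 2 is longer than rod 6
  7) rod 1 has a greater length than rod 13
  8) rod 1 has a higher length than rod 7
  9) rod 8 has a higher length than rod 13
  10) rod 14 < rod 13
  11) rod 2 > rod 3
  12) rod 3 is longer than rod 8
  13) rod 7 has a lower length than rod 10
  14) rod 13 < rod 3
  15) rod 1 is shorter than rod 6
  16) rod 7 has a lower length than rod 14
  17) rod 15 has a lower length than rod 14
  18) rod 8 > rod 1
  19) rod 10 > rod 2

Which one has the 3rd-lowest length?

Chaining the given pairs: rod 15 < rod 7 < rod 14 < rod 13 < rod 1 < rod 6 < rod 8 < rod 3 < rod 2 < rod 10.
Counting 3 from the smallest end gives rod 14.

rod 14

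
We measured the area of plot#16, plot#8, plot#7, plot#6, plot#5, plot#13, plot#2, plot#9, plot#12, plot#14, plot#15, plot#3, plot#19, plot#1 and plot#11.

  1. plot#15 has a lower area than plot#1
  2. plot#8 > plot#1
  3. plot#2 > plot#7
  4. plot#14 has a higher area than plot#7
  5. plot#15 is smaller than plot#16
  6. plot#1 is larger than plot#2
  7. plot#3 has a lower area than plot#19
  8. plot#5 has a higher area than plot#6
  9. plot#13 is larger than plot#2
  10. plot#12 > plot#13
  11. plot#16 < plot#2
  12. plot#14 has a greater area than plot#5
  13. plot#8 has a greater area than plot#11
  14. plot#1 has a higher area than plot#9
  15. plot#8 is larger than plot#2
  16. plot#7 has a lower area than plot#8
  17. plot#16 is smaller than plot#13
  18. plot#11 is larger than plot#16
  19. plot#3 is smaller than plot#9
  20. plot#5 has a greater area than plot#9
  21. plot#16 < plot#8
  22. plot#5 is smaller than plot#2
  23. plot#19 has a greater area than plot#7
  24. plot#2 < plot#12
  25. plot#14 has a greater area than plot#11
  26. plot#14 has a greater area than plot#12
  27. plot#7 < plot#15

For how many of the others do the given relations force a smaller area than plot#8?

The elements the relations force below plot#8 are plot#7, plot#15, plot#16, plot#3, plot#9, plot#11, plot#6, plot#5, plot#2, plot#1 — no chain reaches any other.
That is 10.

10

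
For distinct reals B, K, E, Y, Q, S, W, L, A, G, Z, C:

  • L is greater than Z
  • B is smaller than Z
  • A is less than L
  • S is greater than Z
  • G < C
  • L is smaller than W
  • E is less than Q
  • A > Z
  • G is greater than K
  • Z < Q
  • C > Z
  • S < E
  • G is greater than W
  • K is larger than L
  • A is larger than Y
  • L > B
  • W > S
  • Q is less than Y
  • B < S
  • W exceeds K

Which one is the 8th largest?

Q

The consecutive relations fix a unique order: B < Z < S < E < Q < Y < A < L < K < W < G < C.
Counting 8 from the largest end gives Q.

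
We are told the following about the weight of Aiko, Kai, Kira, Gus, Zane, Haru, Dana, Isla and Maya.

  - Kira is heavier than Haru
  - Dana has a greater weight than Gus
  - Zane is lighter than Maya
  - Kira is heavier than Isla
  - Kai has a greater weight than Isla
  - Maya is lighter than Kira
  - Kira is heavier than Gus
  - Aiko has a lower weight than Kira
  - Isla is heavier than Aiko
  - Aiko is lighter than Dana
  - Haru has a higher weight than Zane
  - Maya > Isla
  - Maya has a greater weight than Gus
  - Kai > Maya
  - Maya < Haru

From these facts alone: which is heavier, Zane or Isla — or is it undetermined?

Following every chain through Zane: above Zane we get Maya, Kai, Haru, Kira.
Isla is not reached, and no chain runs the other way from Isla to Zane.
So the given relations leave the order of Zane and Isla undetermined.

undetermined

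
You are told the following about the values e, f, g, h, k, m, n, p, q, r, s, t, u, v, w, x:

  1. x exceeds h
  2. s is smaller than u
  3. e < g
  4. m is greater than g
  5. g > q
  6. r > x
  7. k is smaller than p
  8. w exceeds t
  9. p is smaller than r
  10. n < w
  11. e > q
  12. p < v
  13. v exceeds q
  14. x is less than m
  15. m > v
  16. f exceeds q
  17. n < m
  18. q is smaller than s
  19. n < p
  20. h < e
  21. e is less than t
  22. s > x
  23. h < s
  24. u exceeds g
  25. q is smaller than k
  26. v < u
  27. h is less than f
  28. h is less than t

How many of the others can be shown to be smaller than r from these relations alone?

6

The elements the relations force below r are h, q, x, k, n, p — no chain reaches any other.
That is 6.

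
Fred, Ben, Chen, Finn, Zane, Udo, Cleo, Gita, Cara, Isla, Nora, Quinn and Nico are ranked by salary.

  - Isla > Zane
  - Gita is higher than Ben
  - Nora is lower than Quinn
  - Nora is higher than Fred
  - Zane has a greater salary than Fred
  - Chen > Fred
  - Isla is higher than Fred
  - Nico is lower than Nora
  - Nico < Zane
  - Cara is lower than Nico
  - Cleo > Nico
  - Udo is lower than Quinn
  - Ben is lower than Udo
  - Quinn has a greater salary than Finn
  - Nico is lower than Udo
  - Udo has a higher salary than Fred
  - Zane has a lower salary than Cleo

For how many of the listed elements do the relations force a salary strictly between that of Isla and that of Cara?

2

Chaining upward from Cara reaches: Nico, Zane, Udo, Nora, Cleo, Quinn.
Chaining downward from Isla reaches: Nico, Fred, Zane.
Strictly between Cara and Isla are those in both lists: Nico, Zane — 2 elements.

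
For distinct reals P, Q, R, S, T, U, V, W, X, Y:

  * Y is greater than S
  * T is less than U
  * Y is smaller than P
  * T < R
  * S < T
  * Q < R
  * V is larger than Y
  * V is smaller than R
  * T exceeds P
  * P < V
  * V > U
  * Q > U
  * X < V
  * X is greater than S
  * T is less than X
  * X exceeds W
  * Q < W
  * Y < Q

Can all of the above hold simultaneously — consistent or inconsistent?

Every relation is compatible with S < Y < P < T < U < Q < W < X < V < R; the set is consistent.

consistent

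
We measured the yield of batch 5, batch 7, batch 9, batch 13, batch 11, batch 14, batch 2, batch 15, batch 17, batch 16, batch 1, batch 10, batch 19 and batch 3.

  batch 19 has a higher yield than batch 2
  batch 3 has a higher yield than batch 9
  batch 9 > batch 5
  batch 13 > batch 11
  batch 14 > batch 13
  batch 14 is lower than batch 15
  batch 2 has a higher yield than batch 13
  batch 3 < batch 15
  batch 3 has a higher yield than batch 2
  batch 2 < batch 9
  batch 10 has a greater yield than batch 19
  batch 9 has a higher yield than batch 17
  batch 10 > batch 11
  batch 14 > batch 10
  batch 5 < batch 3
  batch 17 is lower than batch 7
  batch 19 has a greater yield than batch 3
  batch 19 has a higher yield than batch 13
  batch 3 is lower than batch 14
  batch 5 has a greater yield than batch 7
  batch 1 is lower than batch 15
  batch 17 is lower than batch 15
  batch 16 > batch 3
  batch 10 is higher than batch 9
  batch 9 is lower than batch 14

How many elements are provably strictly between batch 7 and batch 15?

6

Chaining upward from batch 7 reaches: batch 5, batch 9, batch 3, batch 19, batch 10, batch 16, batch 14.
Chaining downward from batch 15 reaches: batch 17, batch 11, batch 1, batch 13, batch 5, batch 2, batch 9, batch 3, batch 19, batch 10, batch 14.
Strictly between batch 7 and batch 15 are those in both lists: batch 5, batch 9, batch 3, batch 19, batch 10, batch 14 — 6 elements.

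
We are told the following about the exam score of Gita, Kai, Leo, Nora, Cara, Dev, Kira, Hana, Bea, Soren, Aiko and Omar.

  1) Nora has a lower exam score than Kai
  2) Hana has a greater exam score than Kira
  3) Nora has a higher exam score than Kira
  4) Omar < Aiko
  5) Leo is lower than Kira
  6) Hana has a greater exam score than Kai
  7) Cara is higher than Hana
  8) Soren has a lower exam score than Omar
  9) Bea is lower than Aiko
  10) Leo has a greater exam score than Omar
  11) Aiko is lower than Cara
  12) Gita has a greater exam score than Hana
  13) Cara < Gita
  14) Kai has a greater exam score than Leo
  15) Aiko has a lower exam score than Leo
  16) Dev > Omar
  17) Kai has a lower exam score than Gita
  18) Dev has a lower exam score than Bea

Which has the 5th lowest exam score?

Aiko

The consecutive relations fix a unique order: Soren < Omar < Dev < Bea < Aiko < Leo < Kira < Nora < Kai < Hana < Cara < Gita.
The 5th smallest is Aiko.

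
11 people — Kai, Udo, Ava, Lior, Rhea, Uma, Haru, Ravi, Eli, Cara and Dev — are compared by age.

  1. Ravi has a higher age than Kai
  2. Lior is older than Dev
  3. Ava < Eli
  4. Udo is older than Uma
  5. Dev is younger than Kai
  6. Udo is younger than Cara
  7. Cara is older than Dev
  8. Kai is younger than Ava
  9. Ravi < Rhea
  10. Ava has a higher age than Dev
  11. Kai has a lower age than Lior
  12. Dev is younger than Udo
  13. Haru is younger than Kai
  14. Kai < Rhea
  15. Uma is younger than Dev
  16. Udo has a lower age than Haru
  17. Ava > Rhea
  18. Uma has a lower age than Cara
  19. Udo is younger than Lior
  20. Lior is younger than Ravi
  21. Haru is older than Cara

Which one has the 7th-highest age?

Haru

Chaining the given pairs: Uma < Dev < Udo < Cara < Haru < Kai < Lior < Ravi < Rhea < Ava < Eli.
The 7th largest is Haru.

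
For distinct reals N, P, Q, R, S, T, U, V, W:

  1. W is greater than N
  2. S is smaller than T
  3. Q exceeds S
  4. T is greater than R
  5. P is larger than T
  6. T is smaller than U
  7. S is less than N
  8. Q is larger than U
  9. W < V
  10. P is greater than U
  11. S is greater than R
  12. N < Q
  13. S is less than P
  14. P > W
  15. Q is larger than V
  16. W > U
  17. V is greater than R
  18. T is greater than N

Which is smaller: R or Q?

R < S and S < N give R < N.
Then N < T extends the chain to T.
Then T < U extends the chain to U.
With U < W: R < S < N < T < U < W.
Then W < V extends the chain to V.
With V < Q: R < S < N < T < U < W < V < Q.
So R < Q; R is the smaller of the two.

R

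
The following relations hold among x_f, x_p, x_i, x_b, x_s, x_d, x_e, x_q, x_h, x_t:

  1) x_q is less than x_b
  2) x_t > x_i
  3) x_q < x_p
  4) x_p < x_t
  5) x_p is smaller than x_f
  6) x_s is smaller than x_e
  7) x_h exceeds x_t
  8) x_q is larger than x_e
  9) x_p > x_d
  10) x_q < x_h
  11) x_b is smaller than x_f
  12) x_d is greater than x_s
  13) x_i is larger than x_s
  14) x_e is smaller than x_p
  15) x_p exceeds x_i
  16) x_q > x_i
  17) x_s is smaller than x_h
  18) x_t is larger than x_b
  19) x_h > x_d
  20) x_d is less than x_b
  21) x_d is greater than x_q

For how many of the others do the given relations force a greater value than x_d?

From x_d the given relations immediately reach x_p, x_b, x_h.
From those, x_f, x_t — 5 in total.
Nothing else is reachable above x_d; 5 in all.

5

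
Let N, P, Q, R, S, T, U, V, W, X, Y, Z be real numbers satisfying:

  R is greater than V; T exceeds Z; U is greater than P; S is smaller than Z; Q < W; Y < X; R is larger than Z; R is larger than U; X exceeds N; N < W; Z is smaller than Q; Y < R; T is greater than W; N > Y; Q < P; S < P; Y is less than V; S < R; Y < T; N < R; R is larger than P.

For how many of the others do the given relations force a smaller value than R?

From R the given relations immediately reach Y, N, S, Z, V, P, U.
From those, Q — 8 in total.
No other element is forced below R by the given relations, so the count is 8.

8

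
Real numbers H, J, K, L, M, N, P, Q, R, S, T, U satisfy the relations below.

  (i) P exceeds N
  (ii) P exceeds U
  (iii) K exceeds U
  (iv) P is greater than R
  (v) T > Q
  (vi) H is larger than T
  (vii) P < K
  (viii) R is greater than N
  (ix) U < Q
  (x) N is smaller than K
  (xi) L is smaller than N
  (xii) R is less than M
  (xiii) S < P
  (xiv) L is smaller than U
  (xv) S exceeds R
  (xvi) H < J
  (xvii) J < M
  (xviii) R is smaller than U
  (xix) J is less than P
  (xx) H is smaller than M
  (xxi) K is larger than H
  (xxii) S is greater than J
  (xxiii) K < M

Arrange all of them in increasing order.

Nothing is placed below L, so it is least; from there L < N; N < R; R < U; U < Q; Q < T; T < H; H < J; J < S; S < P; P < K; K < M, each given directly.

L < N < R < U < Q < T < H < J < S < P < K < M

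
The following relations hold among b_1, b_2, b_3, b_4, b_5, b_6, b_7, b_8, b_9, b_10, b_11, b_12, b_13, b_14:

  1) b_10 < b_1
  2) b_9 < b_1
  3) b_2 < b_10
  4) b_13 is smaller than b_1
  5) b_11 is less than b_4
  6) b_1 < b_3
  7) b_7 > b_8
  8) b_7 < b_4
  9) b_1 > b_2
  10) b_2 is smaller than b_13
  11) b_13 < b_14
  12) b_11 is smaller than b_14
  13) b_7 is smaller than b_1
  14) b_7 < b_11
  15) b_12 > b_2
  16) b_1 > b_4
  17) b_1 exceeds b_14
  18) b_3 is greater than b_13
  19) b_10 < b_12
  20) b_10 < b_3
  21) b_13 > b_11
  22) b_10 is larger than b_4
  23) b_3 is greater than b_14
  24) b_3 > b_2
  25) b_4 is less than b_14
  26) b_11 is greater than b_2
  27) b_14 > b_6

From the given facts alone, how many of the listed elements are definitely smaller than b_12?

From b_12 the given relations immediately reach b_2, b_10.
From those, b_4 — 3 in total.
From those, b_7, b_11 — 5 in total.
From those, b_8 — 6 in total.
Nothing else is reachable below b_12; 6 in all.

6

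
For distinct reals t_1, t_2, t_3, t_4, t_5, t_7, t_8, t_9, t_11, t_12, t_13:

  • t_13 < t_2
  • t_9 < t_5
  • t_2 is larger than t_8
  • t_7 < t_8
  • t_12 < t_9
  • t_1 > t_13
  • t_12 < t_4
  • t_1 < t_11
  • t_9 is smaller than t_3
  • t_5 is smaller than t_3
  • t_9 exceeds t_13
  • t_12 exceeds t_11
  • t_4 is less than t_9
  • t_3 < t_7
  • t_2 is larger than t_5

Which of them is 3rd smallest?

t_11

The consecutive relations fix a unique order: t_13 < t_1 < t_11 < t_12 < t_4 < t_9 < t_5 < t_3 < t_7 < t_8 < t_2.
Counting 3 from the smallest end gives t_11.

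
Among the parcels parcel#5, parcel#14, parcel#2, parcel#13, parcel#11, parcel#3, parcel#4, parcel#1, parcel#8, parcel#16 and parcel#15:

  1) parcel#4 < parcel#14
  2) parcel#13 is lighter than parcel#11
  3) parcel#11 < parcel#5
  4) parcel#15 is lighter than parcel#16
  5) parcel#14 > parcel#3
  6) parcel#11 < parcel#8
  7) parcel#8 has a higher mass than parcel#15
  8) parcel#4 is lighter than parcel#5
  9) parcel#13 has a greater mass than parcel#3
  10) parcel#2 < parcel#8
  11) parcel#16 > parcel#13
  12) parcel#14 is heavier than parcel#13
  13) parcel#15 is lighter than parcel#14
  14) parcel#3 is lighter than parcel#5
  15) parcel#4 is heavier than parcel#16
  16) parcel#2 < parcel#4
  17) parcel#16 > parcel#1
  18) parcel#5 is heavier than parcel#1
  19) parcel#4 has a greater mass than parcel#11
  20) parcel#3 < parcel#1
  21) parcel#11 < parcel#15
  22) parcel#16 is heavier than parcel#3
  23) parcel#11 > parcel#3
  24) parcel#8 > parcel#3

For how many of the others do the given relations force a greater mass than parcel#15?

5

Directly above parcel#15: parcel#16, parcel#8, parcel#14.
One step further: parcel#4 (4 so far).
One step further: parcel#5 (5 so far).
No other element is forced above parcel#15 by the given relations, so the count is 5.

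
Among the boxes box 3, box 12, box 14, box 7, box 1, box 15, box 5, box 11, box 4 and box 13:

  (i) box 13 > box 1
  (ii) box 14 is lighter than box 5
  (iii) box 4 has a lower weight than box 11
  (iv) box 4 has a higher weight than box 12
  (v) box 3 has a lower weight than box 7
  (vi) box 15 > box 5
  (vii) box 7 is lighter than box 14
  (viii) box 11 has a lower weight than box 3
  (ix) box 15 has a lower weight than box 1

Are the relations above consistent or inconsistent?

Every relation is compatible with box 12 < box 4 < box 11 < box 3 < box 7 < box 14 < box 5 < box 15 < box 1 < box 13; the set is consistent.

consistent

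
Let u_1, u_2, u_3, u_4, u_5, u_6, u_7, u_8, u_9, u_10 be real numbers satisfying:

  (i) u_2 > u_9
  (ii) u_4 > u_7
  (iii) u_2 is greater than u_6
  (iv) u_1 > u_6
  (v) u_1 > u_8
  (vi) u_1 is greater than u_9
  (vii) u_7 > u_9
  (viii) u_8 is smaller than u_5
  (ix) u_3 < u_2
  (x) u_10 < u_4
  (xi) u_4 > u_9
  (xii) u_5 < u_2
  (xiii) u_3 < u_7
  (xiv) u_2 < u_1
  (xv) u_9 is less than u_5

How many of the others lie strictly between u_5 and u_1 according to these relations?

Chaining upward from u_5 reaches: u_2.
Chaining downward from u_1 reaches: u_9, u_8, u_6, u_3, u_2.
Strictly between u_5 and u_1 are those in both lists: u_2 — 1 element.

1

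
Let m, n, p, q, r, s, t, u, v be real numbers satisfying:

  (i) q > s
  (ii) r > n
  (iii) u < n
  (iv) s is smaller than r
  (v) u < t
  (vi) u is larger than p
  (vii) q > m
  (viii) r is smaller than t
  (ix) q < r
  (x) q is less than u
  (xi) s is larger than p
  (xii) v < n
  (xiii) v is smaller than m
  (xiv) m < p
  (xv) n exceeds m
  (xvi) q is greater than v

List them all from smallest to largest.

v < m < p < s < q < u < n < r < t

Nothing is placed below v, so it is least; from there v < m; m < p; p < s; s < q; q < u; u < n; n < r; r < t, each given directly.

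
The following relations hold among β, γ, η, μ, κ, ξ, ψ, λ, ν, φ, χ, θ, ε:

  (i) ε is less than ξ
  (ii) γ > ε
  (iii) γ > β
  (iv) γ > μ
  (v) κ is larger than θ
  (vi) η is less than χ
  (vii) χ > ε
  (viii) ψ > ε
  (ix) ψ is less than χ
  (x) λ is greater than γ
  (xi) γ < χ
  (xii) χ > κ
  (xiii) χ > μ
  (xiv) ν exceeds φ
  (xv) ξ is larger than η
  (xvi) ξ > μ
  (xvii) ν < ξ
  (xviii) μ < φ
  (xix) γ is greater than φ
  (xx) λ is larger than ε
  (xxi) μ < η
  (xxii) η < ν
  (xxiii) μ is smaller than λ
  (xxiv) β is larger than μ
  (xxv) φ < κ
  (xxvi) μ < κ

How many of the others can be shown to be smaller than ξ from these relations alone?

5

Directly below ξ: μ, η, ε, ν.
One step further: φ (5 so far).
Nothing else is reachable below ξ; 5 in all.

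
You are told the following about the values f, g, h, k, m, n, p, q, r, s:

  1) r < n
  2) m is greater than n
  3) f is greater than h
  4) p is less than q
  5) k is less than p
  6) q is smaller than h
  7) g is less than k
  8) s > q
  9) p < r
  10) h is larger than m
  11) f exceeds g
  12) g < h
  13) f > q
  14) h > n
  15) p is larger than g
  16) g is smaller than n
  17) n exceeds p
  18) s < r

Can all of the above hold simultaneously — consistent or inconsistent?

consistent

The single ordering g < k < p < q < s < r < n < m < h < f satisfies every listed relation, so no contradiction arises.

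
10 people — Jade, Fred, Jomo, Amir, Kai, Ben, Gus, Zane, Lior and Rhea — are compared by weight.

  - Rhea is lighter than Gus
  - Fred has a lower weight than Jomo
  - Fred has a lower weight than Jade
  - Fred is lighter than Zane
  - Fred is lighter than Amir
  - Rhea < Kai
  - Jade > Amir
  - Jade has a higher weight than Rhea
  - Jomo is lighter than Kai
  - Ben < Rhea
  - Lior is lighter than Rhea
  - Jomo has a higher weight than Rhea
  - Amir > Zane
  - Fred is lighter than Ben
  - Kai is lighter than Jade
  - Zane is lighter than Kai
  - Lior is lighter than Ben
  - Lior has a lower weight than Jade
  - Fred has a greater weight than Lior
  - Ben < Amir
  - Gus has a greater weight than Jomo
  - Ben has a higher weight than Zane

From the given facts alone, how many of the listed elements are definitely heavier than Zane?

Directly above Zane: Ben, Kai, Amir.
One step further: Rhea, Jade (5 so far).
One step further: Jomo, Gus (7 so far).
Nothing else is reachable above Zane; 7 in all.

7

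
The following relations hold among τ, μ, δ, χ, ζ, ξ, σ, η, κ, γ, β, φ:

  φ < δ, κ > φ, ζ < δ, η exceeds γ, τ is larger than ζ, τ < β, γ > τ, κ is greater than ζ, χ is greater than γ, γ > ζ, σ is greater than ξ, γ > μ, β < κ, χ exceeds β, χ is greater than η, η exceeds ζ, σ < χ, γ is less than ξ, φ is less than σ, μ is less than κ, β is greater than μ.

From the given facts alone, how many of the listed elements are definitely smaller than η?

4

The elements the relations force below η are ζ, τ, μ, γ — no chain reaches any other.
That is 4.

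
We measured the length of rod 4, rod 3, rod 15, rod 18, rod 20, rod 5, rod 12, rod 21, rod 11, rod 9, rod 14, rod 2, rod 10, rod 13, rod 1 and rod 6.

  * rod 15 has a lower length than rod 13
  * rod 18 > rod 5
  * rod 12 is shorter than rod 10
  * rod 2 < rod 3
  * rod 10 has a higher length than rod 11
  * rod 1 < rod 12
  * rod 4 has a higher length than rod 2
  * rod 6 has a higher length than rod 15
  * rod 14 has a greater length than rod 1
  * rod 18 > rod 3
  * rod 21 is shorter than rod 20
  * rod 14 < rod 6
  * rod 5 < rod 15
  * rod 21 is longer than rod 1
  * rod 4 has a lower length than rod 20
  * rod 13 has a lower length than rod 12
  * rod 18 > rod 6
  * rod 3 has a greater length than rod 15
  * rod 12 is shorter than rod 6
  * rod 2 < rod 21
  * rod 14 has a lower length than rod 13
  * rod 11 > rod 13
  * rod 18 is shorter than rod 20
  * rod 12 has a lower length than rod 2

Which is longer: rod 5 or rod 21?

rod 21

Following the relations from rod 5: rod 5 < rod 15 < rod 13 < rod 12 < rod 2 < rod 21.
So rod 5 < rod 21; rod 21 is the longer of the two.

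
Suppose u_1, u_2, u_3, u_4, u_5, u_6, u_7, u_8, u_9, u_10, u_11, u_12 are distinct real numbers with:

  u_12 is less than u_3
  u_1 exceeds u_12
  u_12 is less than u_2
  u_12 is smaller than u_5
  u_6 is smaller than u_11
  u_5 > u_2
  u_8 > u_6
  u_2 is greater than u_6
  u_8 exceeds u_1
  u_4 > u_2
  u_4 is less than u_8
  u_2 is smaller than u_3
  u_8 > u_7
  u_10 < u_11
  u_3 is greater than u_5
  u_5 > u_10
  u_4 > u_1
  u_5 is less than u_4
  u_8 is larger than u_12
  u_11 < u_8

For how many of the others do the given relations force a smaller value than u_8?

The elements the relations force below u_8 are u_10, u_6, u_12, u_2, u_11, u_5, u_1, u_7, u_4 — no chain reaches any other.
That is 9.

9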